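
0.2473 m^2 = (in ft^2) 2.662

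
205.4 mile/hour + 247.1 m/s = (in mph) 758.1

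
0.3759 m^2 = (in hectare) 3.759e-05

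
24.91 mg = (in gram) 0.02491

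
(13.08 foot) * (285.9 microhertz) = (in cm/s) 0.114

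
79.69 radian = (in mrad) 7.969e+04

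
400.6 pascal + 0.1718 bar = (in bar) 0.1758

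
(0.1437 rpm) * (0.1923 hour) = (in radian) 10.42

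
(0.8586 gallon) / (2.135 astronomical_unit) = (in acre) 2.515e-18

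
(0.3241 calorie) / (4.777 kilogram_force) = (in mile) 1.799e-05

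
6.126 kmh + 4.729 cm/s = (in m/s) 1.749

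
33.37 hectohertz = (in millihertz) 3.337e+06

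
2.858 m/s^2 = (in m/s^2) 2.858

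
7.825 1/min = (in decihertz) 1.304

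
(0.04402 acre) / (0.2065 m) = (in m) 862.7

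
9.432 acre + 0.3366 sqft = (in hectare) 3.817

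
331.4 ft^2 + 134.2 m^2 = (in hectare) 0.0165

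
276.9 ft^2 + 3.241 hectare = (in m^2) 3.244e+04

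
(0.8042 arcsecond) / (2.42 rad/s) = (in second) 1.611e-06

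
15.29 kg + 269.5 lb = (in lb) 303.2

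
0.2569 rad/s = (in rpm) 2.453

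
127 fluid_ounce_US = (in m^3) 0.003756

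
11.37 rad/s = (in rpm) 108.6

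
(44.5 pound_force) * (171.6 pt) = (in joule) 11.98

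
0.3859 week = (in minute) 3890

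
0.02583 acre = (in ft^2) 1125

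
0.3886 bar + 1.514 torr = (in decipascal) 3.906e+05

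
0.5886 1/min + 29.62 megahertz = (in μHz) 2.962e+13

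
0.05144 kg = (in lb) 0.1134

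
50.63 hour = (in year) 0.00578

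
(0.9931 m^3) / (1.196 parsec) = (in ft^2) 2.897e-16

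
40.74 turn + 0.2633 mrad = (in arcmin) 8.8e+05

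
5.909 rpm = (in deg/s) 35.45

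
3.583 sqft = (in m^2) 0.3329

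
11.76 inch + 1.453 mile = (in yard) 2558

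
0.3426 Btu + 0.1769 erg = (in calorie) 86.39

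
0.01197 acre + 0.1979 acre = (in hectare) 0.08493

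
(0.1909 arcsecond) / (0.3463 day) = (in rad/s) 3.093e-11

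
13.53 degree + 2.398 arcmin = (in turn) 0.03769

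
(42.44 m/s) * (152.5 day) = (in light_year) 5.911e-08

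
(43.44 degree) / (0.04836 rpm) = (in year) 4.747e-06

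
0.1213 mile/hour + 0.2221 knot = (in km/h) 0.6065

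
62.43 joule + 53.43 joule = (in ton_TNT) 2.769e-08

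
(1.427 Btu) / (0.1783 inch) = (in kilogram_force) 3.39e+04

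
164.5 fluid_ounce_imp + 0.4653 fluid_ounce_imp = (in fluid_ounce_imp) 165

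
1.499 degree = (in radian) 0.02616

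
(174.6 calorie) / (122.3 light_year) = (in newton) 6.314e-16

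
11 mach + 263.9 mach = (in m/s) 9.36e+04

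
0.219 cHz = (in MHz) 2.19e-09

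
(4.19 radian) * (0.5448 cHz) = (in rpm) 0.218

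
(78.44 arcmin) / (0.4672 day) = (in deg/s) 3.239e-05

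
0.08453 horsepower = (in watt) 63.03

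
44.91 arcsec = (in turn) 3.465e-05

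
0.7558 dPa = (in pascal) 0.07558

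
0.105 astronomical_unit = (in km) 1.571e+07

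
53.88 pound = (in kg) 24.44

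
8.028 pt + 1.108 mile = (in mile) 1.108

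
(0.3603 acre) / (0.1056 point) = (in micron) 3.914e+13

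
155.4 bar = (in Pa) 1.554e+07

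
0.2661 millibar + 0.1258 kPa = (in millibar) 1.524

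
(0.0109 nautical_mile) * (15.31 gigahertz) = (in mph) 6.913e+11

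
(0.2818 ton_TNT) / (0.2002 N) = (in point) 1.669e+13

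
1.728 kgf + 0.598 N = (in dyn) 1.754e+06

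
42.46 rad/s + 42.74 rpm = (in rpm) 448.2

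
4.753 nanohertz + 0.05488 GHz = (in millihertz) 5.488e+10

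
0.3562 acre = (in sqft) 1.552e+04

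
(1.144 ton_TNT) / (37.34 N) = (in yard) 1.402e+08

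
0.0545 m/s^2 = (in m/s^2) 0.0545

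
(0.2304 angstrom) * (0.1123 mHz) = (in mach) 7.599e-18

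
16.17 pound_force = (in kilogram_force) 7.335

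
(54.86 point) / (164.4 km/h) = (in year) 1.344e-11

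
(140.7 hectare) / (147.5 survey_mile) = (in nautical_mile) 0.0032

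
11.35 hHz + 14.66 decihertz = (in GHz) 1.136e-06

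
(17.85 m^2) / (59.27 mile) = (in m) 0.0001871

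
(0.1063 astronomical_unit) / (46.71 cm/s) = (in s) 3.404e+10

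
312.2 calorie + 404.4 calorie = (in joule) 2998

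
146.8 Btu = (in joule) 1.549e+05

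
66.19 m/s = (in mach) 0.1944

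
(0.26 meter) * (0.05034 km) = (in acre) 0.003234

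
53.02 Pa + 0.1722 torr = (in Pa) 75.98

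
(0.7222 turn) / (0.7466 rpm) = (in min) 0.9673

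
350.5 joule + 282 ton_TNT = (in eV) 7.364e+30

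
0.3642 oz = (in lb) 0.02276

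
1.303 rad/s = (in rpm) 12.44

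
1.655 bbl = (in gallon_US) 69.51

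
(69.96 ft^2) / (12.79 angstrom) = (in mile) 3.158e+06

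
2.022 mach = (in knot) 1338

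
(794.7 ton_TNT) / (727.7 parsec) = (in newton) 1.481e-07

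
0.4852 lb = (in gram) 220.1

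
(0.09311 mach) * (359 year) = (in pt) 1.017e+15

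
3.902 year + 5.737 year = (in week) 502.6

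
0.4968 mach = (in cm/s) 1.692e+04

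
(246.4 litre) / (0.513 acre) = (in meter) 0.0001187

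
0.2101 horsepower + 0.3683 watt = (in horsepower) 0.2106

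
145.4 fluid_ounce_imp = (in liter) 4.131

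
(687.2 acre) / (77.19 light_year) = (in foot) 1.249e-11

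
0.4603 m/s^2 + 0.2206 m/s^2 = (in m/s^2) 0.6809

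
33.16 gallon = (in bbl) 0.7895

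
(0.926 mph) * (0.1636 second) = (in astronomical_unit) 4.527e-13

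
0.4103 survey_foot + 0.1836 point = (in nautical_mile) 6.756e-05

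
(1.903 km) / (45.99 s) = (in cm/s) 4138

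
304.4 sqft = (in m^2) 28.28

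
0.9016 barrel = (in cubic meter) 0.1433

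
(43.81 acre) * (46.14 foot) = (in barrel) 1.568e+07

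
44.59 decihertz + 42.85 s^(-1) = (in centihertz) 4731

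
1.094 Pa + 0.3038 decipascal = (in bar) 1.124e-05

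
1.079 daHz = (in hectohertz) 0.1079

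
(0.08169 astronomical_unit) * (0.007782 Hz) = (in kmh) 3.424e+08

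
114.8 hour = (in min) 6888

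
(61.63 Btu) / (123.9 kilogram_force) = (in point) 1.517e+05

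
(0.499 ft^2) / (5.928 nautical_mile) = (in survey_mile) 2.624e-09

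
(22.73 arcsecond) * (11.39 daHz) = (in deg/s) 0.7192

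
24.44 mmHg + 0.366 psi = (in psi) 0.8386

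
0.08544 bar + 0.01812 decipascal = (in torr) 64.09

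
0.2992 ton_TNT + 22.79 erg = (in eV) 7.813e+27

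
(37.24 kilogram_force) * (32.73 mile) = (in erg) 1.924e+14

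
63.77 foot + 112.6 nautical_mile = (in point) 5.912e+08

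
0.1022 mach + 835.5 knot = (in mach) 1.365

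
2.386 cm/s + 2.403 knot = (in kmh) 4.536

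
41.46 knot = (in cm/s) 2133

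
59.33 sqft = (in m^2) 5.512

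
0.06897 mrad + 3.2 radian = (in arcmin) 1.1e+04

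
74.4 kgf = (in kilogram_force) 74.4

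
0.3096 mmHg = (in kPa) 0.04128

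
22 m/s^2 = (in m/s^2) 22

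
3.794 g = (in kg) 0.003794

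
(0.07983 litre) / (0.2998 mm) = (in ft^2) 2.866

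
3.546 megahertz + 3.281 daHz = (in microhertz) 3.546e+12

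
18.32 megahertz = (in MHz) 18.32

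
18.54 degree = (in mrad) 323.6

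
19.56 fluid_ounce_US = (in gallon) 0.1528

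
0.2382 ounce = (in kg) 0.006753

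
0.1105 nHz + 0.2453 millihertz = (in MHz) 2.453e-10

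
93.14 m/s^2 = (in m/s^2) 93.14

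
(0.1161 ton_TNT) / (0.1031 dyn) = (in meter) 4.712e+14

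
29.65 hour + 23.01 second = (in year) 0.003385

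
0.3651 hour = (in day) 0.01521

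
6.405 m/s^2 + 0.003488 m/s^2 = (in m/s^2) 6.408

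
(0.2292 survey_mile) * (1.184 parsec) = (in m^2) 1.348e+19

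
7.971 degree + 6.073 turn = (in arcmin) 1.317e+05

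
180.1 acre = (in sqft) 7.845e+06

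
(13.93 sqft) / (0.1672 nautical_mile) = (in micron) 4179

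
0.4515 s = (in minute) 0.007525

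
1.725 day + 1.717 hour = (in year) 0.004922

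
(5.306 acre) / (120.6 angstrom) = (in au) 11.9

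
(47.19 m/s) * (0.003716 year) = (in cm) 5.53e+08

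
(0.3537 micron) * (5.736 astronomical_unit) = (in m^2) 3.035e+05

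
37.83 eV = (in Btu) 5.745e-21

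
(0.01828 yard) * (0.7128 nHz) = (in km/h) 4.289e-11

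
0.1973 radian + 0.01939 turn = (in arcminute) 1097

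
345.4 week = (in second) 2.089e+08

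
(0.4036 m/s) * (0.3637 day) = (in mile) 7.881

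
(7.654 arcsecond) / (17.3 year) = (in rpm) 6.495e-13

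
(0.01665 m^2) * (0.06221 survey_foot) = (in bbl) 0.001986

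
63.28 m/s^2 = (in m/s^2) 63.28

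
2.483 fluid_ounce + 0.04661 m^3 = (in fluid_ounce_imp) 1643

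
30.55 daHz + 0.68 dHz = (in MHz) 0.0003056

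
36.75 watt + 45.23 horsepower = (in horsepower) 45.28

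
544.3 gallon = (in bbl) 12.96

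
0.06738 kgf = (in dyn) 6.608e+04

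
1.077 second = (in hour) 0.0002992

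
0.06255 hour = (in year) 7.14e-06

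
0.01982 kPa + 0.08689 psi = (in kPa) 0.6189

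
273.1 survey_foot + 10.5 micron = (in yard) 91.03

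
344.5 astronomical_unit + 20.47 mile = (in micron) 5.154e+19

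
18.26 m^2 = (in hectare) 0.001826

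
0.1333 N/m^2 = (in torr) 0.0009998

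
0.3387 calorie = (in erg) 1.417e+07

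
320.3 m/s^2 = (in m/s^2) 320.3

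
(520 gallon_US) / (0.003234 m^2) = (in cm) 6.087e+04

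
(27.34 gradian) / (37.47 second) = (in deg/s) 0.6567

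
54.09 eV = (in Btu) 8.214e-21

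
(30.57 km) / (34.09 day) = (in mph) 0.02322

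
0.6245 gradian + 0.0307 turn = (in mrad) 202.7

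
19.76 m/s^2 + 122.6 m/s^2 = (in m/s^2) 142.4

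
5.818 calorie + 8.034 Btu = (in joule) 8501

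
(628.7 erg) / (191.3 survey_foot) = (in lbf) 2.424e-07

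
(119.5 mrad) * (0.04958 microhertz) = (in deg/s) 3.395e-07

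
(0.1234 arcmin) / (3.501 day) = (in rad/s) 1.187e-10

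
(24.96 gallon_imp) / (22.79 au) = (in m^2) 3.328e-14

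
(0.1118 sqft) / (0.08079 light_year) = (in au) 9.084e-29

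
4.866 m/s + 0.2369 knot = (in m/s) 4.988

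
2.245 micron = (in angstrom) 2.245e+04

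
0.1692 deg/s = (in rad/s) 0.002953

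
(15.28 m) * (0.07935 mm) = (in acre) 2.996e-07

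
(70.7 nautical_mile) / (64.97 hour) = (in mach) 0.001644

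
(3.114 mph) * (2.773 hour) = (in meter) 1.39e+04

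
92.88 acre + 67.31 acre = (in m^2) 6.483e+05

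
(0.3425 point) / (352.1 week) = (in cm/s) 5.674e-11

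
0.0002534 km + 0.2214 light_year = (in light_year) 0.2214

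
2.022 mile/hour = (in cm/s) 90.39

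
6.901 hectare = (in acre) 17.05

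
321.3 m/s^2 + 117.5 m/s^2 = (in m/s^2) 438.8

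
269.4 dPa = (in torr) 0.2021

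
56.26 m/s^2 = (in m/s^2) 56.26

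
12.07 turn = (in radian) 75.84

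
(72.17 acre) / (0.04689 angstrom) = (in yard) 6.812e+16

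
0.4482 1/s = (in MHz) 4.482e-07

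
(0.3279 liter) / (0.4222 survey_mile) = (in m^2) 4.826e-07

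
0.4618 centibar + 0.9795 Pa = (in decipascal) 4628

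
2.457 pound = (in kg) 1.114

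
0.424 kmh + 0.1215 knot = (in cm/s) 18.03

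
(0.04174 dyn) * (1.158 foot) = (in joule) 1.473e-07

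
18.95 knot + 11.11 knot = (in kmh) 55.67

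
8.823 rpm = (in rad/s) 0.9239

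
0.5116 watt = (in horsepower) 0.0006861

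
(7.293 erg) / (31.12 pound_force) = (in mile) 3.274e-12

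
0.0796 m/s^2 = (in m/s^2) 0.0796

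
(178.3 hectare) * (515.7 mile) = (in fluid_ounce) 5.004e+16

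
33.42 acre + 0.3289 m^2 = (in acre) 33.42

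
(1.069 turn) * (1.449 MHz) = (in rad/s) 9.733e+06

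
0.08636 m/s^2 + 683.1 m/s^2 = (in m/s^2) 683.2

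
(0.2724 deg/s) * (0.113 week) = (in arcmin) 1.117e+06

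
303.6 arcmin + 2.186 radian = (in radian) 2.274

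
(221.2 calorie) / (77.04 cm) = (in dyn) 1.201e+08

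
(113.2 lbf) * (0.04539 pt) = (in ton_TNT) 1.927e-12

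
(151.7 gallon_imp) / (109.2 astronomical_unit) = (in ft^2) 4.544e-13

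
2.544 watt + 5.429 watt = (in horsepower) 0.01069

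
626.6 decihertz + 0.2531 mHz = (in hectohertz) 0.6266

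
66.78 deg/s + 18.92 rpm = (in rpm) 30.05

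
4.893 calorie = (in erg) 2.047e+08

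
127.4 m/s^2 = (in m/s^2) 127.4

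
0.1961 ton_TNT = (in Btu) 7.777e+05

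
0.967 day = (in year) 0.002649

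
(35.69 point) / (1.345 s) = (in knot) 0.0182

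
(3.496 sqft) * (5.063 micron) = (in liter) 0.001644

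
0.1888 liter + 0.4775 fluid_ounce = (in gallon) 0.05361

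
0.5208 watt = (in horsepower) 0.0006984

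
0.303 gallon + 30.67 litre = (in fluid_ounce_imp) 1120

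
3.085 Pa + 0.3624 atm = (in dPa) 3.672e+05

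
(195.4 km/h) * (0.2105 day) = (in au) 6.599e-06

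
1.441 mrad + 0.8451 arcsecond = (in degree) 0.0828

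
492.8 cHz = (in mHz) 4928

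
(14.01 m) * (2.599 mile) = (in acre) 14.48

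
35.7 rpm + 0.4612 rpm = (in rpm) 36.16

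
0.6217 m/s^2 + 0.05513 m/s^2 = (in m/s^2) 0.6768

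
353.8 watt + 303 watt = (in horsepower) 0.8808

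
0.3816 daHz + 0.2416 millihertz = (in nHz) 3.816e+09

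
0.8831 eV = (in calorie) 3.382e-20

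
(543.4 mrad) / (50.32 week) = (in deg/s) 1.023e-06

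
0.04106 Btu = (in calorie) 10.35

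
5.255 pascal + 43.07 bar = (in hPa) 4.307e+04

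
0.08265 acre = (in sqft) 3600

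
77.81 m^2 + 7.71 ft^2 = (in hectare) 0.007853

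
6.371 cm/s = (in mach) 0.0001871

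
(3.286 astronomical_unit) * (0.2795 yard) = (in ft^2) 1.352e+12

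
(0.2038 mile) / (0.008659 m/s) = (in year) 0.001201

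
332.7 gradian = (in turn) 0.8317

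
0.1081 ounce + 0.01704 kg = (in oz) 0.7092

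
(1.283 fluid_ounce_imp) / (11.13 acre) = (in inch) 3.186e-08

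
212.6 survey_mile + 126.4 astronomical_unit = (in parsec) 0.0006128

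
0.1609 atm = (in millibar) 163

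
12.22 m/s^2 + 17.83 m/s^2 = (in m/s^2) 30.05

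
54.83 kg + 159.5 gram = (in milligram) 5.499e+07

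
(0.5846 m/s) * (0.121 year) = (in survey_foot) 7.319e+06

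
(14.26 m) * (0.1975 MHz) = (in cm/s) 2.816e+08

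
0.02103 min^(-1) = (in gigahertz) 3.505e-13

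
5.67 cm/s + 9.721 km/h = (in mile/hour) 6.167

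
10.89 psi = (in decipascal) 7.508e+05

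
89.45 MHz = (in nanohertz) 8.945e+16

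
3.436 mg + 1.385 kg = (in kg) 1.385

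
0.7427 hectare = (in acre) 1.835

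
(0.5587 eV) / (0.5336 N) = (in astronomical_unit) 1.121e-30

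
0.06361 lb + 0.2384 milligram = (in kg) 0.02885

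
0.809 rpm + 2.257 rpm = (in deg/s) 18.4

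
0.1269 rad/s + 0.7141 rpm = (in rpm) 1.926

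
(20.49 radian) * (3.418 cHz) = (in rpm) 6.688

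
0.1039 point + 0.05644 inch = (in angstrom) 1.47e+07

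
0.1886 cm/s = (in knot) 0.003666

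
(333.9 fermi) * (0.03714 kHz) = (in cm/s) 1.24e-09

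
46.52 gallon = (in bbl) 1.108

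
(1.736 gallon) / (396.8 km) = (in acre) 4.092e-12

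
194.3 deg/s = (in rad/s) 3.391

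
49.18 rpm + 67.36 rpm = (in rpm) 116.5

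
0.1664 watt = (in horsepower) 0.0002231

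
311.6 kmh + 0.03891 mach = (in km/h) 359.3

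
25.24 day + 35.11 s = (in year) 0.06915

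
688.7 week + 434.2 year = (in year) 447.4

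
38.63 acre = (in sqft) 1.683e+06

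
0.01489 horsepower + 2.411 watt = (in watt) 13.51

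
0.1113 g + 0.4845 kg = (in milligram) 4.846e+05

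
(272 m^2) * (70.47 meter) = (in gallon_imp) 4.216e+06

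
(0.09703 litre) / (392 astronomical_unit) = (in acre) 4.089e-22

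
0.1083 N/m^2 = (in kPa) 0.0001083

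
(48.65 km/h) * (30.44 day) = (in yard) 3.887e+07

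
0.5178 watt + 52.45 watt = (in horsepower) 0.07103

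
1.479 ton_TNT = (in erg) 6.188e+16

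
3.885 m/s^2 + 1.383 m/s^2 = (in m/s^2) 5.268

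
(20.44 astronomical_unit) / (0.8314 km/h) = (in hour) 3.678e+09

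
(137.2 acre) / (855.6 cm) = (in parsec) 2.103e-12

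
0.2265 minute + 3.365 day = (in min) 4846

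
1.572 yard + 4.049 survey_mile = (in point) 1.848e+07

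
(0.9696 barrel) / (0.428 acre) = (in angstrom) 8.9e+05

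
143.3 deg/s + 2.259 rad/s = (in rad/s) 4.76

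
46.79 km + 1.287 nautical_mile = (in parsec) 1.594e-12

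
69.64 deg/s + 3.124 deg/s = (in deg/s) 72.76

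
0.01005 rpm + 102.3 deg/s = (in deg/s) 102.4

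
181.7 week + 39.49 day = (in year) 3.593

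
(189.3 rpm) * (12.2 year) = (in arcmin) 2.622e+13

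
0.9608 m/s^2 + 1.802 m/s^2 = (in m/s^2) 2.763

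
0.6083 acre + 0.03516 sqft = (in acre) 0.6083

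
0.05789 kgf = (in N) 0.5677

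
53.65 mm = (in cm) 5.365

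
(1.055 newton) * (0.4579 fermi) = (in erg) 4.831e-09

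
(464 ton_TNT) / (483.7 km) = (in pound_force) 9.023e+05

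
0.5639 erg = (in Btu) 5.345e-11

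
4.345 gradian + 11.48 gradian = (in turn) 0.03956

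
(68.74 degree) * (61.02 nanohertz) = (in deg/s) 4.195e-06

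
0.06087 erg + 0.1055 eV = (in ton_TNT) 1.455e-18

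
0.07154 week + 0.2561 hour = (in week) 0.07306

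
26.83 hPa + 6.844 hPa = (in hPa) 33.67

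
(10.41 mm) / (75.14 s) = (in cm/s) 0.01385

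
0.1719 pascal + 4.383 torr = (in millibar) 5.845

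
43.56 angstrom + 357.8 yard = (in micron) 3.272e+08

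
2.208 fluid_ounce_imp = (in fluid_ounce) 2.121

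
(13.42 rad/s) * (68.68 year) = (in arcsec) 5.995e+15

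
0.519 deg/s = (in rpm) 0.0865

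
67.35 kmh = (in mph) 41.85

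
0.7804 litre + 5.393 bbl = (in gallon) 226.7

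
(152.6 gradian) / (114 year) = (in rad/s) 6.667e-10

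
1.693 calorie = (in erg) 7.084e+07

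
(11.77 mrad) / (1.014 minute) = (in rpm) 0.001847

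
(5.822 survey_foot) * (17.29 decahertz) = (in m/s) 306.8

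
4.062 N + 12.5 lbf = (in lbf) 13.41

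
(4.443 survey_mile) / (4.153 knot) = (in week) 0.005534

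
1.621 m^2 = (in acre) 0.0004006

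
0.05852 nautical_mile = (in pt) 3.072e+05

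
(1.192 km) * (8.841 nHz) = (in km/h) 3.794e-05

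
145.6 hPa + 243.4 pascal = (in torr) 111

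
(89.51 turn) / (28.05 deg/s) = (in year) 3.643e-05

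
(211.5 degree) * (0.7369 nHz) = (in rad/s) 2.72e-09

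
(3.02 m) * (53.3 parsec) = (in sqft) 5.346e+19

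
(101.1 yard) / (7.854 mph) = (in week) 4.353e-05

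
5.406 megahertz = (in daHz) 5.406e+05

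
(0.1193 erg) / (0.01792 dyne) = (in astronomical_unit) 4.45e-13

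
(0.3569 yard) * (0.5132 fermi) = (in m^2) 1.675e-16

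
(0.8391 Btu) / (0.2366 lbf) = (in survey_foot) 2760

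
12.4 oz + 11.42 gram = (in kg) 0.363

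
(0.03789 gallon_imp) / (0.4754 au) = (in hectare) 2.422e-19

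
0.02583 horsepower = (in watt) 19.26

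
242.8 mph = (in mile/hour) 242.8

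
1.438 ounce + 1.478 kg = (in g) 1519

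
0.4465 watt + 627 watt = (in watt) 627.4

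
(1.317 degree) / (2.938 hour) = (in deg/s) 0.0001245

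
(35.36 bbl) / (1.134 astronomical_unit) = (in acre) 8.189e-15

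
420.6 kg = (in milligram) 4.206e+08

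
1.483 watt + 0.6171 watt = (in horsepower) 0.002816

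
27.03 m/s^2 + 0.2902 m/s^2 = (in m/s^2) 27.32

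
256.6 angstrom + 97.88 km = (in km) 97.88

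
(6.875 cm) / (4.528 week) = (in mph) 5.616e-08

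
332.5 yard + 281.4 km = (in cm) 2.817e+07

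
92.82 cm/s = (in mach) 0.002726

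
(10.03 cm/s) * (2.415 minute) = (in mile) 0.009031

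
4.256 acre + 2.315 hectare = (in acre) 9.976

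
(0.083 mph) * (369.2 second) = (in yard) 14.98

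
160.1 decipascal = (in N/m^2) 16.01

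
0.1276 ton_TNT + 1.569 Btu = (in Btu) 5.06e+05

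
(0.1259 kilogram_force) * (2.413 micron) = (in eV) 1.859e+13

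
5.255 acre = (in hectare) 2.127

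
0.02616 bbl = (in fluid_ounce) 140.6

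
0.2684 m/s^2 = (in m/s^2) 0.2684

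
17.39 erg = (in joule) 1.739e-06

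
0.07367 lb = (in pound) 0.07367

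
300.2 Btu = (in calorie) 7.57e+04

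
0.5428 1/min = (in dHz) 0.09047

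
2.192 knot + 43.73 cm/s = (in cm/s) 156.5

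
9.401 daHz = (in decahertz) 9.401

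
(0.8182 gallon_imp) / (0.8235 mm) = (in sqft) 48.62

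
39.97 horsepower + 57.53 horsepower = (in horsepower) 97.5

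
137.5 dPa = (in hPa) 0.1375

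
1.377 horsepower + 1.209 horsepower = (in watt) 1928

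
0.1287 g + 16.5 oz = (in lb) 1.032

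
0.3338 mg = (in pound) 7.359e-07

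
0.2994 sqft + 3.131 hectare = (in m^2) 3.131e+04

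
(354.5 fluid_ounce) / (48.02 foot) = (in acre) 1.77e-07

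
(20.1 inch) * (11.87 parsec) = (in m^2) 1.87e+17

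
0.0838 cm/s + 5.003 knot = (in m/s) 2.575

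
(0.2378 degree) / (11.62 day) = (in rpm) 3.948e-08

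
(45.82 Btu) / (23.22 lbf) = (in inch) 1.843e+04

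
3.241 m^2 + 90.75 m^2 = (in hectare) 0.009399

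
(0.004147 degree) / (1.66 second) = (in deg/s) 0.002498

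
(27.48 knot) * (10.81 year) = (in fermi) 4.819e+24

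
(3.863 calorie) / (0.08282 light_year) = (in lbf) 4.637e-15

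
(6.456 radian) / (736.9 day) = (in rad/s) 1.014e-07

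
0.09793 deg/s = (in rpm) 0.01632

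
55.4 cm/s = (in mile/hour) 1.239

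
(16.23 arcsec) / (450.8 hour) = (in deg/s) 2.778e-09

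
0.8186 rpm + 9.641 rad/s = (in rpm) 92.88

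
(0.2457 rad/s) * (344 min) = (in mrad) 5.071e+06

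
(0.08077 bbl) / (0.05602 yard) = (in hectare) 2.507e-05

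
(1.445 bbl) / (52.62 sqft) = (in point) 133.2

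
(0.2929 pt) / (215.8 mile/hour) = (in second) 1.071e-06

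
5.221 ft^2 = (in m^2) 0.485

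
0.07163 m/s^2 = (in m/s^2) 0.07163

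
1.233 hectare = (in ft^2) 1.327e+05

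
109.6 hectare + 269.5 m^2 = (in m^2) 1.096e+06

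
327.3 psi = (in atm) 22.27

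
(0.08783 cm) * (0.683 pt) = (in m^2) 2.116e-07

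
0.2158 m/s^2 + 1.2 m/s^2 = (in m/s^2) 1.416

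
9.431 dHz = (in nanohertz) 9.431e+08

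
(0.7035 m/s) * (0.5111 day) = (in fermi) 3.107e+19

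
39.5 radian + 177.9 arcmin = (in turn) 6.295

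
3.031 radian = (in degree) 173.7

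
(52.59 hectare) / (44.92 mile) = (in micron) 7.275e+06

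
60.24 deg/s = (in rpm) 10.04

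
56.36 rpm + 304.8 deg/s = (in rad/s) 11.22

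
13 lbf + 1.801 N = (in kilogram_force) 6.08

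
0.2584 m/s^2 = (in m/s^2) 0.2584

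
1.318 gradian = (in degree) 1.186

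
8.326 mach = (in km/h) 1.021e+04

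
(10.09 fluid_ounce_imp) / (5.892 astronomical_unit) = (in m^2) 3.253e-16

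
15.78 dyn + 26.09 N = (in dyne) 2.609e+06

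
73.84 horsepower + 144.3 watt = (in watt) 5.521e+04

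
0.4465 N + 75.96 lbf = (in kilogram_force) 34.5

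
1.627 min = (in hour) 0.02712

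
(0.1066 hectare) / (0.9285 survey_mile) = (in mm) 713.4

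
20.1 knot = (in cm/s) 1034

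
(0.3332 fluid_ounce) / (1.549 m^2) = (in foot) 2.087e-05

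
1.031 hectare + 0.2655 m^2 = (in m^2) 1.031e+04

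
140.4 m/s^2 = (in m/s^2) 140.4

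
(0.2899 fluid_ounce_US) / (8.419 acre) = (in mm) 2.516e-07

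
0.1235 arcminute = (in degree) 0.002058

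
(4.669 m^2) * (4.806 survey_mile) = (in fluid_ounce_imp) 1.271e+09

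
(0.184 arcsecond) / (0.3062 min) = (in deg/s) 2.782e-06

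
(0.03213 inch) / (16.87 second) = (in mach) 1.421e-07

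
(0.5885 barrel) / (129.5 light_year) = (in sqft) 8.22e-19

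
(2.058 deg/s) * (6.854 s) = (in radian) 0.2462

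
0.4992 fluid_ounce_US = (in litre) 0.01476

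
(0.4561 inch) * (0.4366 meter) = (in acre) 1.25e-06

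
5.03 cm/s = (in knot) 0.09778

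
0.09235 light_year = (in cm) 8.737e+16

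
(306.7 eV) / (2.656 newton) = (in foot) 6.07e-17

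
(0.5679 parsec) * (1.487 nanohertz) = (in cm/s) 2.606e+09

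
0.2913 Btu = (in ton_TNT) 7.346e-08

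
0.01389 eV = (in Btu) 2.109e-24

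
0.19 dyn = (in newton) 1.9e-06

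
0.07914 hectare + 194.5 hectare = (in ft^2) 2.094e+07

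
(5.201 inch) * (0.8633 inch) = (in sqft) 0.03118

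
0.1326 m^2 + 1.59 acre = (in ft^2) 6.926e+04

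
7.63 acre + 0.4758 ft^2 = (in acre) 7.63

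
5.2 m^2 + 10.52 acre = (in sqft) 4.583e+05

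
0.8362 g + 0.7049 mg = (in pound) 0.001845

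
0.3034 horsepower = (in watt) 226.2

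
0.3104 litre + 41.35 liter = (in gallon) 11.01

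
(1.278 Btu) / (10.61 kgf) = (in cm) 1296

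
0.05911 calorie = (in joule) 0.2473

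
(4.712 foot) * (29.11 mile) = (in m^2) 6.728e+04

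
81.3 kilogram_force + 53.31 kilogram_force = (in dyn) 1.32e+08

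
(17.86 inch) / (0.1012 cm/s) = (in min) 7.471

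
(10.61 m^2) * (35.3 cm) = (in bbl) 23.56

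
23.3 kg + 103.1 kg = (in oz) 4459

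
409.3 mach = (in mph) 3.118e+05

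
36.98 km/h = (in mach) 0.03017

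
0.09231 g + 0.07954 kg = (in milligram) 7.963e+04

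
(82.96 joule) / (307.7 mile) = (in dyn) 16.75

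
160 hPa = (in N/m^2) 1.6e+04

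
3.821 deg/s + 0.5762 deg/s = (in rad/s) 0.07675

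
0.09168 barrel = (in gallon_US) 3.851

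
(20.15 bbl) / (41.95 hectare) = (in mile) 4.745e-09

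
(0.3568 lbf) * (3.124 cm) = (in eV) 3.095e+17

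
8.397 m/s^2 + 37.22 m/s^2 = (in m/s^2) 45.62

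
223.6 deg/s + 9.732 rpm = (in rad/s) 4.922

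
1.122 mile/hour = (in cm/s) 50.16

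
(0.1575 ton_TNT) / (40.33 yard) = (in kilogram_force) 1.822e+06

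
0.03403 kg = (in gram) 34.03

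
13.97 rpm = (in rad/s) 1.463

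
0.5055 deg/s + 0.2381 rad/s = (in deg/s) 14.15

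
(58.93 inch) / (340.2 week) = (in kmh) 2.619e-08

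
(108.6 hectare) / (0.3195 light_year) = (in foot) 1.179e-09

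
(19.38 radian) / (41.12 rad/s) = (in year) 1.494e-08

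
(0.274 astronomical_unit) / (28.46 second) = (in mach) 4.23e+06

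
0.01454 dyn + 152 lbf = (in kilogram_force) 68.95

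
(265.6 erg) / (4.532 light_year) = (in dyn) 6.195e-17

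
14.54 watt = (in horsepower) 0.0195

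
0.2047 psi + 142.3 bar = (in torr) 1.067e+05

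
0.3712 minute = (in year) 7.062e-07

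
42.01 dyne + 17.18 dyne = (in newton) 0.0005919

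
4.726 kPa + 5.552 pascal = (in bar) 0.04732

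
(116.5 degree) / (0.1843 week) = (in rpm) 0.0001742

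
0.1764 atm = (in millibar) 178.7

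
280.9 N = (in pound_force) 63.15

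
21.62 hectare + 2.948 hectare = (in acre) 60.71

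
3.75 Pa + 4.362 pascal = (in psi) 0.001177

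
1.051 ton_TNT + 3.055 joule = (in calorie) 1.051e+09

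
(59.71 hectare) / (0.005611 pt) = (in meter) 3.017e+11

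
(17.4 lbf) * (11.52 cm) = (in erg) 8.916e+07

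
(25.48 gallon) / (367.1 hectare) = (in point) 7.448e-05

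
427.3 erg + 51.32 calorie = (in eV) 1.34e+21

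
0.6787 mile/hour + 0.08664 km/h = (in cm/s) 32.75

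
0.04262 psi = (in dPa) 2939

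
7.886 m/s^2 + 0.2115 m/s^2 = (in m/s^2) 8.098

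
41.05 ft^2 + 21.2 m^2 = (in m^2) 25.01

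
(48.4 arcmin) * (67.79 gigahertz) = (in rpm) 9.114e+09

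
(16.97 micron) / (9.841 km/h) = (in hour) 1.724e-09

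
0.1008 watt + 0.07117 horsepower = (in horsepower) 0.07131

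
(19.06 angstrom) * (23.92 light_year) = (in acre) 1.066e+05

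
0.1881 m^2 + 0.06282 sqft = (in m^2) 0.1939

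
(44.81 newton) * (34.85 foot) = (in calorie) 113.8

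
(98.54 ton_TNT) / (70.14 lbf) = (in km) 1.321e+06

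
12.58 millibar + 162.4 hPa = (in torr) 131.2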